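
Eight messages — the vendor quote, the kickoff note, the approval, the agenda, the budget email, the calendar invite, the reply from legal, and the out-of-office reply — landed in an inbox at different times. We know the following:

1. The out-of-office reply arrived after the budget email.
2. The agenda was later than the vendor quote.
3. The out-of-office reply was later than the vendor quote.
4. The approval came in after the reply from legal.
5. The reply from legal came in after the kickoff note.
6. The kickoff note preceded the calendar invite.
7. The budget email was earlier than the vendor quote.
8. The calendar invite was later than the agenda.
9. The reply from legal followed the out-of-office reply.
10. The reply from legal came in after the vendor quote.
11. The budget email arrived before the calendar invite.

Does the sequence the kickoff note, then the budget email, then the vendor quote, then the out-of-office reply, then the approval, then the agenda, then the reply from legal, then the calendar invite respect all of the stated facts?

no

The constraints require the reply from legal before the approval, but in the proposed sequence the approval appears ahead of the reply from legal. That one violation is enough.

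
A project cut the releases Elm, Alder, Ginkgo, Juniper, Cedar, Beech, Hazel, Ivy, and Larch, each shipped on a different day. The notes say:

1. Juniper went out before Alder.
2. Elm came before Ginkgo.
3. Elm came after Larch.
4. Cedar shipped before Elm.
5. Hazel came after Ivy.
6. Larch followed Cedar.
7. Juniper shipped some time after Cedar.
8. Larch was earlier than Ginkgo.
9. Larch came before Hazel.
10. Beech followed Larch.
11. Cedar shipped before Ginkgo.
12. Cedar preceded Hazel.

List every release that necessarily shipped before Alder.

Directly stated before Alder: Juniper.
Cedar reaches Alder via Cedar → Juniper → Alder.

Cedar, Juniper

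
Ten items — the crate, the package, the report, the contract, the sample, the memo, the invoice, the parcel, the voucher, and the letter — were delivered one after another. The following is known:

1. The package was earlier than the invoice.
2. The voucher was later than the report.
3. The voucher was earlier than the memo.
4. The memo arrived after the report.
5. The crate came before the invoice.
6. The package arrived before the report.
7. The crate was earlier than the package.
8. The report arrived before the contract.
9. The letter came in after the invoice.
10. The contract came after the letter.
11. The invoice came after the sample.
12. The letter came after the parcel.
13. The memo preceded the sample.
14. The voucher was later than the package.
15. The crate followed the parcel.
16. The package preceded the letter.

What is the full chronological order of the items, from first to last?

The constraints fix every adjacent pair, so only one ordering works:
the parcel → the crate → the package → the report → the voucher → the memo → the sample → the invoice → the letter → the contract.

the parcel, the crate, the package, the report, the voucher, the memo, the sample, the invoice, the letter, the contract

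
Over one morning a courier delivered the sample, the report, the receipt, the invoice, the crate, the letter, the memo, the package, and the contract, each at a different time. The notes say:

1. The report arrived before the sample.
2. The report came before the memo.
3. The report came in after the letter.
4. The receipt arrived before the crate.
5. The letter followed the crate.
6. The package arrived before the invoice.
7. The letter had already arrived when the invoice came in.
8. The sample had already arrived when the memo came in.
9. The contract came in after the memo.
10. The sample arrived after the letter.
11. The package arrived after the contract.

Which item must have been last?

the invoice

Every other item has a chain of constraints placing it before the invoice, so the invoice is last.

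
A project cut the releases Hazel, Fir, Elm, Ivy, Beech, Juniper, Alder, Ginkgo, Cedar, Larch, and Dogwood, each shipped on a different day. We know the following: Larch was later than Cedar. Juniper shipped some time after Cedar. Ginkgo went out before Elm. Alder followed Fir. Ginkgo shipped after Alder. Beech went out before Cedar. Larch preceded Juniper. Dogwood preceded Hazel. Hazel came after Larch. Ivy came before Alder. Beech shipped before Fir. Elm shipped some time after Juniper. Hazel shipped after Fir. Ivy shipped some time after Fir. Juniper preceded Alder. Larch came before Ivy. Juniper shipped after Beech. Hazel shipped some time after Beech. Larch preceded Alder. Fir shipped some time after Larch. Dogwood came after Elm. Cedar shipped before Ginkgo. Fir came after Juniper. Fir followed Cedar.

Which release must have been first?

Beech

Beech has a chain of constraints placing it before every other release, so Beech must be first.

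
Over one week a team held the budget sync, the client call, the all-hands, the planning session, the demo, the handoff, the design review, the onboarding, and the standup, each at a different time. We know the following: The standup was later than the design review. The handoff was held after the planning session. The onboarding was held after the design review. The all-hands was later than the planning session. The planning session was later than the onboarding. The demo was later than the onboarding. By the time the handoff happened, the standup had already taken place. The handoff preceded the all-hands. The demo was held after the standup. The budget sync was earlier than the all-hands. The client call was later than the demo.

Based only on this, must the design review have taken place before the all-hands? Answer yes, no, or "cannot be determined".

yes

Chain the constraints: the design review → the standup → the handoff → the all-hands. Each link is directly stated, so the design review comes before the all-hands.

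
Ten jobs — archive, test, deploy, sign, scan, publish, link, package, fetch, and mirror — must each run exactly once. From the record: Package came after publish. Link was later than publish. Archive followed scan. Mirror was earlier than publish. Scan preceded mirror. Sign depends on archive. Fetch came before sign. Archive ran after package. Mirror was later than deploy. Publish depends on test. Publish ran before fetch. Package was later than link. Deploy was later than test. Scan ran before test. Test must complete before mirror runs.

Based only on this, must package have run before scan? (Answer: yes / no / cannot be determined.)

no

Tracing the constraints gives scan → test → publish → package, so scan must come before package.
That means package cannot be before scan.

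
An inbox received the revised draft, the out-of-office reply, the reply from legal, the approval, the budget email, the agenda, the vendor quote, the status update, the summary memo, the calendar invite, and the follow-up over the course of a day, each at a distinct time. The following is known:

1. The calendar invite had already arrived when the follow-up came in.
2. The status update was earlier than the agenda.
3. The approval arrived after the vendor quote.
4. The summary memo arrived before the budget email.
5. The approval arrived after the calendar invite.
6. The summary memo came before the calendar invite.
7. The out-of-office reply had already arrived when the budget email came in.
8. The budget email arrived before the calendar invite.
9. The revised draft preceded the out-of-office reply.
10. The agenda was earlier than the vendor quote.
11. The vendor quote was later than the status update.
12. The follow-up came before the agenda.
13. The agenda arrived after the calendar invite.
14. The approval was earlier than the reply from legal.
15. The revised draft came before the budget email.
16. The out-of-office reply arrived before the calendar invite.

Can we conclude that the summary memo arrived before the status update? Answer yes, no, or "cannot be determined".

cannot be determined

No chain of stated constraints runs from the summary memo to the status update, and none runs from the status update to the summary memo either.
So the relative order of the summary memo and the status update is not fixed by the given facts.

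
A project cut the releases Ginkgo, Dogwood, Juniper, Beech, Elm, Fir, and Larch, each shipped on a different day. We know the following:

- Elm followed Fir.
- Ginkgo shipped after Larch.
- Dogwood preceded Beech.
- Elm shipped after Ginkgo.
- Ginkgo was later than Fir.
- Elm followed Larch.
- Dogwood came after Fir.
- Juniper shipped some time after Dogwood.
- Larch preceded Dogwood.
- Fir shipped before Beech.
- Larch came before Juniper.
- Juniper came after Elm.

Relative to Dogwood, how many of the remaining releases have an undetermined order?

Forced before Dogwood: Fir and Larch; forced after Dogwood: Beech and Juniper.
That leaves Elm and Ginkgo with no forced order relative to Dogwood — 2.

2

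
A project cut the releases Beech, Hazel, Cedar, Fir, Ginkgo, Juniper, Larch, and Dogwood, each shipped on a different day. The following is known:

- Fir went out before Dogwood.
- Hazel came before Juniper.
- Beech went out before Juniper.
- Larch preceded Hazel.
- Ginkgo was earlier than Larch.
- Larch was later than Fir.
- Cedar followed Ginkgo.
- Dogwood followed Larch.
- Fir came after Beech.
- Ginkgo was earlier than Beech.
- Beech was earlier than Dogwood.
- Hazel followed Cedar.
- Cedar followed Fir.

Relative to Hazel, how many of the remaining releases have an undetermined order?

Forced before Hazel: Beech, Cedar, Fir, Ginkgo, and Larch; forced after Hazel: Juniper.
That leaves Dogwood with no forced order relative to Hazel — 1.

1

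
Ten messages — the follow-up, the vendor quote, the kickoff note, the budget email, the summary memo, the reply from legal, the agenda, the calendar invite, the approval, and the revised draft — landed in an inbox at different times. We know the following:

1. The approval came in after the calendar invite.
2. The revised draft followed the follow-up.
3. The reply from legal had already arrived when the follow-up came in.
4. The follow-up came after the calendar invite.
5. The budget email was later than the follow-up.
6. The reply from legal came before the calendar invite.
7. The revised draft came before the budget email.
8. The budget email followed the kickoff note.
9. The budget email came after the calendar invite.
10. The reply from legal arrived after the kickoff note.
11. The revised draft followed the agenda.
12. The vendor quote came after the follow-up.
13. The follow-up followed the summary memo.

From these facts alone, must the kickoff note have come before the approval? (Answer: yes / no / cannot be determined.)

Chain the constraints: the kickoff note → the reply from legal → the calendar invite → the approval. Each link is directly stated, so the kickoff note comes before the approval.

yes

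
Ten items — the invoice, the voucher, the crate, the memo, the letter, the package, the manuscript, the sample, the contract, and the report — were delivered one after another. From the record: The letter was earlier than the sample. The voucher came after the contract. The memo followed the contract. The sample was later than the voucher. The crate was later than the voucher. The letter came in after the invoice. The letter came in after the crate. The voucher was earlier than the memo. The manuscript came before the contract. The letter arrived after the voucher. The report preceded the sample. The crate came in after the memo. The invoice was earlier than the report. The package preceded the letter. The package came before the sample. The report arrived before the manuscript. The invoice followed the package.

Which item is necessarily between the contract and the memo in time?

Tracing the constraints gives the contract → the voucher → the memo, so the voucher sits after the contract and before the memo.
No other item is forced both after the contract and before the memo.

the voucher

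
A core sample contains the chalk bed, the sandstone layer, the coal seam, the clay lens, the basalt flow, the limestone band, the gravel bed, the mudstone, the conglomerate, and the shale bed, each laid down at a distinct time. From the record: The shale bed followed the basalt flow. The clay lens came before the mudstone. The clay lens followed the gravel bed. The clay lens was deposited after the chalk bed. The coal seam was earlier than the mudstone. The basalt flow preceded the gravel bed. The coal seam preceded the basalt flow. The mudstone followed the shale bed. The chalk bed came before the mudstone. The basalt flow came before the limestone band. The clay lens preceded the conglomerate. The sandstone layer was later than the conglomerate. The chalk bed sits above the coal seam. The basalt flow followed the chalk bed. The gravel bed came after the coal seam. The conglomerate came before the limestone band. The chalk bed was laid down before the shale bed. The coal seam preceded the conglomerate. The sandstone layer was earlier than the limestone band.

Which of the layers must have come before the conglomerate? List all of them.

Directly stated before the conglomerate: the clay lens and the coal seam.
The basalt flow reaches the conglomerate via the basalt flow → the gravel bed → the clay lens → the conglomerate.
The chalk bed reaches the conglomerate via the chalk bed → the clay lens → the conglomerate.
The gravel bed reaches the conglomerate via the gravel bed → the clay lens → the conglomerate.

the basalt flow, the chalk bed, the clay lens, the coal seam, the gravel bed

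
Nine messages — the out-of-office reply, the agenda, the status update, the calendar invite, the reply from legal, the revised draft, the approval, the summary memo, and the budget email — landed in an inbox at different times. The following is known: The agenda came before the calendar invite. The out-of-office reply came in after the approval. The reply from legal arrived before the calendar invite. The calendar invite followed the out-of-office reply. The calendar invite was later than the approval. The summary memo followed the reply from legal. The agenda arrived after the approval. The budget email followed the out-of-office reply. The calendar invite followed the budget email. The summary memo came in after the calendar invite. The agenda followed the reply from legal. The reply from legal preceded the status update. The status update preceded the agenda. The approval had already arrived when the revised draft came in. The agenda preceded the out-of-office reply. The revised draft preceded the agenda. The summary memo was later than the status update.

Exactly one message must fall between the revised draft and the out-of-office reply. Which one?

the agenda

Tracing the constraints gives the revised draft → the agenda → the out-of-office reply, so the agenda sits after the revised draft and before the out-of-office reply.
No other message is forced both after the revised draft and before the out-of-office reply.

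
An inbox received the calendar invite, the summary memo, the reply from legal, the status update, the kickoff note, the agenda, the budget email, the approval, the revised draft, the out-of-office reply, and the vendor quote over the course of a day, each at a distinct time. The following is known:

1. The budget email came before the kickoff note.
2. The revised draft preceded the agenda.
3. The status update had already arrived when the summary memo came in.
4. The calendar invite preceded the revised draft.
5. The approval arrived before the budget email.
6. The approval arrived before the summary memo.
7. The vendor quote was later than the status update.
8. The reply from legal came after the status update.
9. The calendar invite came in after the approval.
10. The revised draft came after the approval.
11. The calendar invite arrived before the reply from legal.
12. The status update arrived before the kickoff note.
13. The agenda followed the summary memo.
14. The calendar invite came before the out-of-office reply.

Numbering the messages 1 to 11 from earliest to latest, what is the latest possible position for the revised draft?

10

The revised draft must come before the agenda — 1 message forced after it.
Everything else can be placed before the revised draft in some valid order, so the revised draft can sit as late as position 11 − 1 = 10.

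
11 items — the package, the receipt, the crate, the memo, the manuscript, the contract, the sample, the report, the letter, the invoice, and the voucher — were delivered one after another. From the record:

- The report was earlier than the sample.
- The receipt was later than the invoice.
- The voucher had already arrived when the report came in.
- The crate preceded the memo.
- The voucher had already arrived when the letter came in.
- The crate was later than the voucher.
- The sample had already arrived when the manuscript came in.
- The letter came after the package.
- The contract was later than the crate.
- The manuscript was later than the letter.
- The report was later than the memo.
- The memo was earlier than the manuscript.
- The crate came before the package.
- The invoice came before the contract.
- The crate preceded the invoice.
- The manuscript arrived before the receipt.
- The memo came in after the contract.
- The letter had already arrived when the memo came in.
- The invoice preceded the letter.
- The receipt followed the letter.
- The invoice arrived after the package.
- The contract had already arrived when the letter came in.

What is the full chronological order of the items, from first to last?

the voucher, the crate, the package, the invoice, the contract, the letter, the memo, the report, the sample, the manuscript, the receipt

The constraints fix every adjacent pair, so only one ordering works:
the voucher → the crate → the package → the invoice → the contract → the letter → the memo → the report → the sample → the manuscript → the receipt.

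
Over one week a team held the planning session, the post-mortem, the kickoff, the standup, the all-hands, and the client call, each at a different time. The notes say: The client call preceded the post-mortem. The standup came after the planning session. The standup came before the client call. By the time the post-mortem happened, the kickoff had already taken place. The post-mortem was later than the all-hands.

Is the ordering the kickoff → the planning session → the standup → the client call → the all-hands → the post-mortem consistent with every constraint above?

Check each stated constraint against the proposed order — e.g. the client call is ahead of the post-mortem; the kickoff is ahead of the post-mortem. Every pair is in the required order; nothing is violated.

yes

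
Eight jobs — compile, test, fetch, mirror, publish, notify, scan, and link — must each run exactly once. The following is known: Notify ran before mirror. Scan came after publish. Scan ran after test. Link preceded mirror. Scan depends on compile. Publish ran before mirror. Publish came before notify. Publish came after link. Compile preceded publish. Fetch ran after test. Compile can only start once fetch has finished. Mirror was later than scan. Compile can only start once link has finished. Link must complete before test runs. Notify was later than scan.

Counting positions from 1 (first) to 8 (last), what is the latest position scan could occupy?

6

Scan must come before mirror and notify — 2 stages forced after it.
Everything else can be placed before scan in some valid order, so scan can sit as late as position 8 − 2 = 6.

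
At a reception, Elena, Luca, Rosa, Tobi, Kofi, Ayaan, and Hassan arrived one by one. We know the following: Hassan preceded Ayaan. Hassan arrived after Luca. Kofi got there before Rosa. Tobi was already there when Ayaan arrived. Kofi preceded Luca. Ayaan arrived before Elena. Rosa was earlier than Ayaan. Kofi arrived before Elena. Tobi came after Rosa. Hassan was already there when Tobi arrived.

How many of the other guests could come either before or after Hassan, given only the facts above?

1

Forced before Hassan: Kofi and Luca; forced after Hassan: Ayaan, Elena, and Tobi.
That leaves Rosa with no forced order relative to Hassan — 1.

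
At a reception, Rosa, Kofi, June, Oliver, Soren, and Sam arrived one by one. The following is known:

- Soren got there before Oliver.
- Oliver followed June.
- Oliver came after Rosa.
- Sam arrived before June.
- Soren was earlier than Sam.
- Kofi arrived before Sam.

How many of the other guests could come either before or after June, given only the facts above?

Forced before June: Kofi, Sam, and Soren; forced after June: Oliver.
That leaves Rosa with no forced order relative to June — 1.

1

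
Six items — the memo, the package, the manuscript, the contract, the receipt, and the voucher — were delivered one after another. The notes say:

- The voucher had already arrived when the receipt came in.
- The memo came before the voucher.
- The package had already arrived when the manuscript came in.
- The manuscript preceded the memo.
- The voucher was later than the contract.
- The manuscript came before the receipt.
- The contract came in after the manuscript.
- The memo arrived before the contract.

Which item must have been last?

Every other item has a chain of constraints placing it before the receipt, so the receipt is last.

the receipt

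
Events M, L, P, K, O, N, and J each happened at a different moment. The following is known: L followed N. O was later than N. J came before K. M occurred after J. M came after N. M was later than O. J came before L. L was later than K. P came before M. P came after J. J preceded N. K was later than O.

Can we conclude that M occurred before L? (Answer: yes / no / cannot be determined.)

cannot be determined

No chain of stated constraints runs from M to L, and none runs from L to M either.
So the relative order of M and L is not fixed by the given facts.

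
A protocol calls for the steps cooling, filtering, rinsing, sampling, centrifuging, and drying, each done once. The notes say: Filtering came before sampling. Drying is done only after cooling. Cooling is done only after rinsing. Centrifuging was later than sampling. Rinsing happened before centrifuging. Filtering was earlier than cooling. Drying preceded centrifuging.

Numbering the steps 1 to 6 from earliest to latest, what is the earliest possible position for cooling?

Filtering and rinsing must both come before cooling — 2 forced predecessors.
Nothing else is forced ahead of cooling, so its earliest slot is position 2 + 1 = 3.

3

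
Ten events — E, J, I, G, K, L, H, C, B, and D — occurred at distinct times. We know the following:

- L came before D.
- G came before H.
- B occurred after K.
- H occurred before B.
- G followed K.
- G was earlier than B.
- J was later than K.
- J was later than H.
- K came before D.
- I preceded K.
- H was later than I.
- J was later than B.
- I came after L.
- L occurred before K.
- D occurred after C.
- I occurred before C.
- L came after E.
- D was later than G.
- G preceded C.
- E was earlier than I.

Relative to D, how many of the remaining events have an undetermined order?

3

Forced before D: C, E, G, I, K, and L.
That leaves B, H, and J with no forced order relative to D — 3.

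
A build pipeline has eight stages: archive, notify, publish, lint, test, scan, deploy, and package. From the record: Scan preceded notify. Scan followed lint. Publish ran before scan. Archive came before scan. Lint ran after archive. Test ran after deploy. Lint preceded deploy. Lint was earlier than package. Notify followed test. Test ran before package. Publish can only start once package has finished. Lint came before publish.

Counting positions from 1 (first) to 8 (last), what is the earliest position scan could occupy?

7

Archive, deploy, lint, package, publish, and test must all come before scan — 6 forced predecessors.
Nothing else is forced ahead of scan, so its earliest slot is position 6 + 1 = 7.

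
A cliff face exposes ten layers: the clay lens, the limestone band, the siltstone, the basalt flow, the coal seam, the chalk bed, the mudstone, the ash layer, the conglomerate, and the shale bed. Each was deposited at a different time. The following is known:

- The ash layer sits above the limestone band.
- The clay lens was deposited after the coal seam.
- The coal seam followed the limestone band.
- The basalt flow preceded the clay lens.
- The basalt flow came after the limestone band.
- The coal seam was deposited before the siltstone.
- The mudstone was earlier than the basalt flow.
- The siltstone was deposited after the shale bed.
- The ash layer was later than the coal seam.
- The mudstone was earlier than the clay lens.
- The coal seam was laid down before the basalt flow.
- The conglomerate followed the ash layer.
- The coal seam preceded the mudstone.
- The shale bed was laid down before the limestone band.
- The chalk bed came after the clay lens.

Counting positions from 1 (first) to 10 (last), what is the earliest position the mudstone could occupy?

The coal seam, the limestone band, and the shale bed must all come before the mudstone — 3 forced predecessors.
Nothing else is forced ahead of the mudstone, so its earliest slot is position 3 + 1 = 4.

4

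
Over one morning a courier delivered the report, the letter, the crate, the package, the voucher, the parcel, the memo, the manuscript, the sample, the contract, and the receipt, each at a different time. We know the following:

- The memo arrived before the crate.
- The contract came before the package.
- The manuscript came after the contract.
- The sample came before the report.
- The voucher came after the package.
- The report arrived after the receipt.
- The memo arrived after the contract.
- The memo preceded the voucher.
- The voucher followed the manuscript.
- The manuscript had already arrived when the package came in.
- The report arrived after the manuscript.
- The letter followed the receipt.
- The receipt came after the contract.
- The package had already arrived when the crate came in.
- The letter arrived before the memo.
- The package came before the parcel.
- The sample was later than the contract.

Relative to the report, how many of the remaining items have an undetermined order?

Forced before the report: the contract, the manuscript, the receipt, and the sample.
That leaves the crate, the letter, the memo, the package, the parcel, and the voucher with no forced order relative to the report — 6.

6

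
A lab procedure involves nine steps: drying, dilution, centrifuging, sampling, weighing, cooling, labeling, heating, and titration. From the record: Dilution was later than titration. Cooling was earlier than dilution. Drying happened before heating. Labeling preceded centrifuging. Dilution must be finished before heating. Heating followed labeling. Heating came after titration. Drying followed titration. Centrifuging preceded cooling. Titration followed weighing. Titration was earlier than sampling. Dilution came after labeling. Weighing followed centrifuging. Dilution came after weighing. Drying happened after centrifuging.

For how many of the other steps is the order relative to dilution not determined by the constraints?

2

Forced before dilution: centrifuging, cooling, labeling, titration, and weighing; forced after dilution: heating.
That leaves drying and sampling with no forced order relative to dilution — 2.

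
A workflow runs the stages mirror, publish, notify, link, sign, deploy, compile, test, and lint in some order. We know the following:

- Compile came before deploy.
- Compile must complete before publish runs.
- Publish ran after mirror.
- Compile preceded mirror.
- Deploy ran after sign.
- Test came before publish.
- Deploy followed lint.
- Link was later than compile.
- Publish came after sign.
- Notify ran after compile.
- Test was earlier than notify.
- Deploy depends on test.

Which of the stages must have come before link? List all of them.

Directly stated before link: compile.
No chain forces notify (or any of the others) ahead of link.

compile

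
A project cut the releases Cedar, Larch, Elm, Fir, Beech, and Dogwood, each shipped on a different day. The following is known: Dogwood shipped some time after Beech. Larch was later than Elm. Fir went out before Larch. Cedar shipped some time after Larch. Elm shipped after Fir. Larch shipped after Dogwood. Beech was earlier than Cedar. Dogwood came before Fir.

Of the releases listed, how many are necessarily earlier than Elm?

3

Directly stated before Elm: Fir.
Beech reaches Elm via Beech → Dogwood → Fir → Elm.
Dogwood reaches Elm via Dogwood → Fir → Elm.
That's Beech, Dogwood, and Fir — 3 in all.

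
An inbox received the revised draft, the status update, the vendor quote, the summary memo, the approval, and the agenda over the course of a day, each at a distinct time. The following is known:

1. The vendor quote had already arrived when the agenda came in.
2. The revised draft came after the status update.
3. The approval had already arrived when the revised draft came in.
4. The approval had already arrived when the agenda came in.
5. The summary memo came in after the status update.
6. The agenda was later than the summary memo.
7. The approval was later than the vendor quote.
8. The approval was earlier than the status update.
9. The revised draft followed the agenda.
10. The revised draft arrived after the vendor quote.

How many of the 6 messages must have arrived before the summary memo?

Directly stated before the summary memo: the status update.
The approval reaches the summary memo via the approval → the status update → the summary memo.
The vendor quote reaches the summary memo via the vendor quote → the approval → the status update → the summary memo.
No chain forces the revised draft (or any of the others) ahead of the summary memo.
That's the approval, the status update, and the vendor quote — 3 in all.

3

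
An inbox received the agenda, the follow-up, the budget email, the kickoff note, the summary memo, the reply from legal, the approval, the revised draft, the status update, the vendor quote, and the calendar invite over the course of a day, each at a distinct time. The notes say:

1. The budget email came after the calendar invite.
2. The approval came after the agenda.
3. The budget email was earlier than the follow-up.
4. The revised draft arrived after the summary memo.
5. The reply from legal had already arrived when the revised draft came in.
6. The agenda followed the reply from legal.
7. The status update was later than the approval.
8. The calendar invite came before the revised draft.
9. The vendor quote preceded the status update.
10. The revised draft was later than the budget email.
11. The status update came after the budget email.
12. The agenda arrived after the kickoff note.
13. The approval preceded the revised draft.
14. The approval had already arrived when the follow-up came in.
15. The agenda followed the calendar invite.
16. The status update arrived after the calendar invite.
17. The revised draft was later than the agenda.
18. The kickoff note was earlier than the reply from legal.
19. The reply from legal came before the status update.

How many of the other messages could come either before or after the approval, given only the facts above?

3

Forced before the approval: the agenda, the calendar invite, the kickoff note, and the reply from legal; forced after the approval: the follow-up, the revised draft, and the status update.
That leaves the budget email, the summary memo, and the vendor quote with no forced order relative to the approval — 3.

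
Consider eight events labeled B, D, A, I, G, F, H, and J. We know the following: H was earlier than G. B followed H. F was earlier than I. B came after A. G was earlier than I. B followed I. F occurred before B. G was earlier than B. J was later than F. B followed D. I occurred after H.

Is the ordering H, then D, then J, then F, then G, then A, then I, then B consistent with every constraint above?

The constraints require F before J, but in the proposed sequence J appears ahead of F. That one violation is enough.

no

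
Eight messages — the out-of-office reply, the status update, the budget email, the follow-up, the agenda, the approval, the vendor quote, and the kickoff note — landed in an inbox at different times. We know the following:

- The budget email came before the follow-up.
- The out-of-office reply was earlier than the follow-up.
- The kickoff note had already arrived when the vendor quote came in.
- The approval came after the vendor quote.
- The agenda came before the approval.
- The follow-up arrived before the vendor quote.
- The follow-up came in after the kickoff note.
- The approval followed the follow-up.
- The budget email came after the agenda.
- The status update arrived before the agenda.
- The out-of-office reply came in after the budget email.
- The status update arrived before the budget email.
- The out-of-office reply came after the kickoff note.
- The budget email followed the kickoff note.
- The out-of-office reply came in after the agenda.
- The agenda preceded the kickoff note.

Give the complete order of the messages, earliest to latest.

the status update, the agenda, the kickoff note, the budget email, the out-of-office reply, the follow-up, the vendor quote, the approval

The constraints fix every adjacent pair, so only one ordering works:
the status update → the agenda → the kickoff note → the budget email → the out-of-office reply → the follow-up → the vendor quote → the approval.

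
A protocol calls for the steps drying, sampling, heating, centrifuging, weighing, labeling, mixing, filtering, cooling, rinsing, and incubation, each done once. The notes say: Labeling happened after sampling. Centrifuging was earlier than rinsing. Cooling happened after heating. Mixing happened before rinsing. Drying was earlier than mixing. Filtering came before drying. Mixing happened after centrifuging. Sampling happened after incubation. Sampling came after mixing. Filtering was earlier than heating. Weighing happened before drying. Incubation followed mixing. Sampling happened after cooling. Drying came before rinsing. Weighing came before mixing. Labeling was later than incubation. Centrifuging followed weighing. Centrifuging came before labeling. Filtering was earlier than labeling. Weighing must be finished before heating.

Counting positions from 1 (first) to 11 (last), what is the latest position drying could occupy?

6

Drying must come before incubation, labeling, mixing, rinsing, and sampling — 5 steps forced after it.
Everything else can be placed before drying in some valid order, so drying can sit as late as position 11 − 5 = 6.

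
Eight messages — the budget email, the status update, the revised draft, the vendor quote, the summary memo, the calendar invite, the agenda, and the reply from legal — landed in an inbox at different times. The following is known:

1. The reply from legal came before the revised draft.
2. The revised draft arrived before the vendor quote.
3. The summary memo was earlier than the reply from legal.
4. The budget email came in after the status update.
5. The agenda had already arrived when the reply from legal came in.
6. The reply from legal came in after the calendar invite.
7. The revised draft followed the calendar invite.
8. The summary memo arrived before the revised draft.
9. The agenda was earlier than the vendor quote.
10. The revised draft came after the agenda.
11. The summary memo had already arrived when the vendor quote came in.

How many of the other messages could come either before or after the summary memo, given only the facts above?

4

Forced after the summary memo: the reply from legal, the revised draft, and the vendor quote.
That leaves the agenda, the budget email, the calendar invite, and the status update with no forced order relative to the summary memo — 4.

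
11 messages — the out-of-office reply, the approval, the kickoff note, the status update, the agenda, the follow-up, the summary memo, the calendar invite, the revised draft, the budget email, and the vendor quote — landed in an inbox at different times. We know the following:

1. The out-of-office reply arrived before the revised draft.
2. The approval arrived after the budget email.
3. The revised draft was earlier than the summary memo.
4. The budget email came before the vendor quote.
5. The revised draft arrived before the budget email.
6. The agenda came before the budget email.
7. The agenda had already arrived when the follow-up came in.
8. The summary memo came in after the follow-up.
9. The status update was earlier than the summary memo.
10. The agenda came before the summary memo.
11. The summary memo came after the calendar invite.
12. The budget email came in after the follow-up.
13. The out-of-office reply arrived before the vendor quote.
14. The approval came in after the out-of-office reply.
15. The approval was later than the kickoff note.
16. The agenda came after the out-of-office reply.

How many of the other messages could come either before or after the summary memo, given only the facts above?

Forced before the summary memo: the agenda, the calendar invite, the follow-up, the out-of-office reply, the revised draft, and the status update.
That leaves the approval, the budget email, the kickoff note, and the vendor quote with no forced order relative to the summary memo — 4.

4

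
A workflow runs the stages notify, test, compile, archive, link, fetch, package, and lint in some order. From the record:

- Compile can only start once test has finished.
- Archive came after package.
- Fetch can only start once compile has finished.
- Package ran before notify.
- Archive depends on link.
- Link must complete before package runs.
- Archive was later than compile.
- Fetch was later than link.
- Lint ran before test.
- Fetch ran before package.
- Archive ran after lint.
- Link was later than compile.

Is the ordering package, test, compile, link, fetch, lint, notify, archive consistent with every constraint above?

The constraints require link before package, but in the proposed sequence package appears ahead of link. That one violation is enough.

no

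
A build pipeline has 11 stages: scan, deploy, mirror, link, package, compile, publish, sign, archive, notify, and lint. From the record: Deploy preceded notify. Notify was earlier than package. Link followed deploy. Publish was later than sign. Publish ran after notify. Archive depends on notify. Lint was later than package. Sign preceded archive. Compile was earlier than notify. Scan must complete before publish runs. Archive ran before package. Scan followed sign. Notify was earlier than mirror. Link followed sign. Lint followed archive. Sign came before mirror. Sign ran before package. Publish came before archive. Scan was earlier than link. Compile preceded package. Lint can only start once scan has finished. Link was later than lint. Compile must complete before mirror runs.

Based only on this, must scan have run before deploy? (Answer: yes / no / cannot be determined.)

No chain of stated constraints runs from scan to deploy, and none runs from deploy to scan either.
So the relative order of scan and deploy is not fixed by the given facts.

cannot be determined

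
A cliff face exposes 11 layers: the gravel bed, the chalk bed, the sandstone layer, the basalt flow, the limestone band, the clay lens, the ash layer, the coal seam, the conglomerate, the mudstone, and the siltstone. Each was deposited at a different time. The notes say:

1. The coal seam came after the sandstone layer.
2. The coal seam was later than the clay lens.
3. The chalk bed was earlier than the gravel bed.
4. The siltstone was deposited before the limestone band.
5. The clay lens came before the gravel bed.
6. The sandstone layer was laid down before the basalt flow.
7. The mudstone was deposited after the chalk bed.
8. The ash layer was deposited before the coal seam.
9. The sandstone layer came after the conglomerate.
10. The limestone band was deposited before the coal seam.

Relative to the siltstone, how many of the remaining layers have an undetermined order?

Forced after the siltstone: the coal seam and the limestone band.
That leaves the ash layer, the basalt flow, the chalk bed, the clay lens, the conglomerate, the gravel bed, the mudstone, and the sandstone layer with no forced order relative to the siltstone — 8.

8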